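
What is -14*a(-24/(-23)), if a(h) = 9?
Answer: -126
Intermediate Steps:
-14*a(-24/(-23)) = -14*9 = -126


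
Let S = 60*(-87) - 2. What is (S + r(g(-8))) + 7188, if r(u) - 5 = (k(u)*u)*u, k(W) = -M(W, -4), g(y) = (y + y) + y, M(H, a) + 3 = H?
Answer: 17523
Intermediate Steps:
M(H, a) = -3 + H
g(y) = 3*y (g(y) = 2*y + y = 3*y)
k(W) = 3 - W (k(W) = -(-3 + W) = 3 - W)
r(u) = 5 + u²*(3 - u) (r(u) = 5 + ((3 - u)*u)*u = 5 + (u*(3 - u))*u = 5 + u²*(3 - u))
S = -5222 (S = -5220 - 2 = -5222)
(S + r(g(-8))) + 7188 = (-5222 + (5 + (3*(-8))²*(3 - 3*(-8)))) + 7188 = (-5222 + (5 + (-24)²*(3 - 1*(-24)))) + 7188 = (-5222 + (5 + 576*(3 + 24))) + 7188 = (-5222 + (5 + 576*27)) + 7188 = (-5222 + (5 + 15552)) + 7188 = (-5222 + 15557) + 7188 = 10335 + 7188 = 17523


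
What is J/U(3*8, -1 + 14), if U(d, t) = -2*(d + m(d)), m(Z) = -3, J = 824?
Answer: -412/21 ≈ -19.619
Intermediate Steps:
U(d, t) = 6 - 2*d (U(d, t) = -2*(d - 3) = -2*(-3 + d) = 6 - 2*d)
J/U(3*8, -1 + 14) = 824/(6 - 6*8) = 824/(6 - 2*24) = 824/(6 - 48) = 824/(-42) = 824*(-1/42) = -412/21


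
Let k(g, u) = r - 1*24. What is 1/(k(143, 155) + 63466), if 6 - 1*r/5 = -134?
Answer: 1/64142 ≈ 1.5590e-5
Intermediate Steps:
r = 700 (r = 30 - 5*(-134) = 30 + 670 = 700)
k(g, u) = 676 (k(g, u) = 700 - 1*24 = 700 - 24 = 676)
1/(k(143, 155) + 63466) = 1/(676 + 63466) = 1/64142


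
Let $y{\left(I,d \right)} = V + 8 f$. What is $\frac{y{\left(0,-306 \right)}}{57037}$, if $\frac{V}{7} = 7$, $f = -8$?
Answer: $- \frac{15}{57037} \approx -0.00026299$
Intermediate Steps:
$V = 49$ ($V = 7 \cdot 7 = 49$)
$y{\left(I,d \right)} = -15$ ($y{\left(I,d \right)} = 49 + 8 \left(-8\right) = 49 - 64 = -15$)
$\frac{y{\left(0,-306 \right)}}{57037} = - \frac{15}{57037}$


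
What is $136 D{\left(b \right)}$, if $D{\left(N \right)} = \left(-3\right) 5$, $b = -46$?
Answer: $-2040$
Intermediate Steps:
$D{\left(N \right)} = -15$
$136 D{\left(b \right)} = 136 \left(-15\right) = -2040$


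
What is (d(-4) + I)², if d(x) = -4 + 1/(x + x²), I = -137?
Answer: 2859481/144 ≈ 19858.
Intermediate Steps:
(d(-4) + I)² = ((1 - 4*(-4) - 4*(-4)²)/((-4)*(1 - 4)) - 137)² = (-¼*(1 + 16 - 4*16)/(-3) - 137)² = (-¼*(-⅓)*(1 + 16 - 64) - 137)² = (-¼*(-⅓)*(-47) - 137)² = (-47/12 - 137)² = (-1691/12)² = 2859481/144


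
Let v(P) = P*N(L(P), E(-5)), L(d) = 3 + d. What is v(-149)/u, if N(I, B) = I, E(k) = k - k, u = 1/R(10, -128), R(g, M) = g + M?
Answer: -2566972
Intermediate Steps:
R(g, M) = M + g
u = -1/118 (u = 1/(-128 + 10) = 1/(-118) = -1/118 ≈ -0.0084746)
E(k) = 0
v(P) = P*(3 + P)
v(-149)/u = (-149*(3 - 149))/(-1/118) = -149*(-146)*(-118) = 21754*(-118) = -2566972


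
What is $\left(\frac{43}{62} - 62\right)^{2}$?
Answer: $\frac{14447601}{3844} \approx 3758.5$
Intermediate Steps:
$\left(\frac{43}{62} - 62\right)^{2} = \left(- \frac{3801}{62}\right)^{2} = \frac{14447601}{3844}$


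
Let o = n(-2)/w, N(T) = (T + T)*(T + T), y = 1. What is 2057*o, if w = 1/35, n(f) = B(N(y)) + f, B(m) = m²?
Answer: 1007930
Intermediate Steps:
N(T) = 4*T² (N(T) = (2*T)*(2*T) = 4*T²)
n(f) = 16 + f (n(f) = (4*1²)² + f = (4*1)² + f = 4² + f = 16 + f)
w = 1/35 ≈ 0.028571
o = 490 (o = (16 - 2)/(1/35) = 14*35 = 490)
2057*o = 2057*490 = 1007930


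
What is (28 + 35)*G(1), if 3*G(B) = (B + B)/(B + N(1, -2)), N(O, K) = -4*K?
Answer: 14/3 ≈ 4.6667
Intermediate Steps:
G(B) = 2*B/(3*(8 + B)) (G(B) = ((B + B)/(B - 4*(-2)))/3 = ((2*B)/(B + 8))/3 = ((2*B)/(8 + B))/3 = (2*B/(8 + B))/3 = 2*B/(3*(8 + B)))
(28 + 35)*G(1) = (28 + 35)*((2/3)*1/(8 + 1)) = 63*((2/3)*1/9) = 63*((2/3)*1*(1/9)) = 63*(2/27) = 14/3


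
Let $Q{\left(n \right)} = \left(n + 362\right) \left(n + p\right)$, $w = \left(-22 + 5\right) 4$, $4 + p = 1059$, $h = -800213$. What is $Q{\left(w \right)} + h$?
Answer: $-510035$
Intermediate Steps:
$p = 1055$ ($p = -4 + 1059 = 1055$)
$w = -68$ ($w = \left(-17\right) 4 = -68$)
$Q{\left(n \right)} = \left(362 + n\right) \left(1055 + n\right)$ ($Q{\left(n \right)} = \left(n + 362\right) \left(n + 1055\right) = \left(362 + n\right) \left(1055 + n\right)$)
$Q{\left(w \right)} + h = \left(381910 + \left(-68\right)^{2} + 1417 \left(-68\right)\right) - 800213 = \left(381910 + 4624 - 96356\right) - 800213 = 290178 - 800213 = -510035$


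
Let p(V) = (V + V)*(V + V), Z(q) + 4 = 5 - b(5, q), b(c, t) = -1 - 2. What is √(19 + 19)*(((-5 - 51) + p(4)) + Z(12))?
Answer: 12*√38 ≈ 73.973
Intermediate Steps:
b(c, t) = -3
Z(q) = 4 (Z(q) = -4 + (5 - 1*(-3)) = -4 + (5 + 3) = -4 + 8 = 4)
p(V) = 4*V² (p(V) = (2*V)*(2*V) = 4*V²)
√(19 + 19)*(((-5 - 51) + p(4)) + Z(12)) = √(19 + 19)*(((-5 - 51) + 4*4²) + 4) = √38*((-56 + 4*16) + 4) = √38*((-56 + 64) + 4) = √38*(8 + 4) = √38*12 = 12*√38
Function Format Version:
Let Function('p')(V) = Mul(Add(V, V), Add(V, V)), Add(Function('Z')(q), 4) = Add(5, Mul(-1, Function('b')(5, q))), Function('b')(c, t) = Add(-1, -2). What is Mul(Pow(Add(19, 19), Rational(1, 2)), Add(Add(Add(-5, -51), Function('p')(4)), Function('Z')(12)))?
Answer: Mul(12, Pow(38, Rational(1, 2))) ≈ 73.973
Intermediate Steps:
Function('b')(c, t) = -3
Function('Z')(q) = 4 (Function('Z')(q) = Add(-4, Add(5, Mul(-1, -3))) = Add(-4, Add(5, 3)) = Add(-4, 8) = 4)
Function('p')(V) = Mul(4, Pow(V, 2)) (Function('p')(V) = Mul(Mul(2, V), Mul(2, V)) = Mul(4, Pow(V, 2)))
Mul(Pow(Add(19, 19), Rational(1, 2)), Add(Add(Add(-5, -51), Function('p')(4)), Function('Z')(12))) = Mul(Pow(Add(19, 19), Rational(1, 2)), Add(Add(Add(-5, -51), Mul(4, Pow(4, 2))), 4)) = Mul(Pow(38, Rational(1, 2)), Add(Add(-56, Mul(4, 16)), 4)) = Mul(Pow(38, Rational(1, 2)), Add(Add(-56, 64), 4)) = Mul(Pow(38, Rational(1, 2)), Add(8, 4)) = Mul(Pow(38, Rational(1, 2)), 12) = Mul(12, Pow(38, Rational(1, 2)))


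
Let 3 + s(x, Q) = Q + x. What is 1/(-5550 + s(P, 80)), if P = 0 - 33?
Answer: -1/5506 ≈ -0.00018162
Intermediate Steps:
P = -33
s(x, Q) = -3 + Q + x (s(x, Q) = -3 + (Q + x) = -3 + Q + x)
1/(-5550 + s(P, 80)) = 1/(-5550 + (-3 + 80 - 33)) = 1/(-5550 + 44) = 1/(-5506) = -1/5506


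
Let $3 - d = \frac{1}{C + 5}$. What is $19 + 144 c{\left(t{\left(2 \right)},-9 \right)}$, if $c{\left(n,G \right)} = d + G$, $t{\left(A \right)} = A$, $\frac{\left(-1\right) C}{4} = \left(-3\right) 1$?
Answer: $- \frac{14509}{17} \approx -853.47$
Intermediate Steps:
$C = 12$ ($C = - 4 \left(\left(-3\right) 1\right) = \left(-4\right) \left(-3\right) = 12$)
$d = \frac{50}{17}$ ($d = 3 - \frac{1}{12 + 5} = 3 - \frac{1}{17} = \frac{50}{17} \approx 2.9412$)
$c{\left(n,G \right)} = \frac{50}{17} + G$
$19 + 144 c{\left(t{\left(2 \right)},-9 \right)} = 19 + 144 \left(\frac{50}{17} - 9\right) = 19 + 144 \left(- \frac{103}{17}\right) = 19 - \frac{14832}{17} = - \frac{14509}{17}$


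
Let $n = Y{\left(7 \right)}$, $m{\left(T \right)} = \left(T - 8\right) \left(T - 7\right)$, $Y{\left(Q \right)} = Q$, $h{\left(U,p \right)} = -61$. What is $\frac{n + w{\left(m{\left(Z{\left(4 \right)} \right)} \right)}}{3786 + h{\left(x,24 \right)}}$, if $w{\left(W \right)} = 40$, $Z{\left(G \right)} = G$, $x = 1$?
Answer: $\frac{47}{3725} \approx 0.012617$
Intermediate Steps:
$m{\left(T \right)} = \left(-8 + T\right) \left(-7 + T\right)$
$n = 7$
$\frac{n + w{\left(m{\left(Z{\left(4 \right)} \right)} \right)}}{3786 + h{\left(x,24 \right)}} = \frac{7 + 40}{3786 - 61} = \frac{47}{3725}$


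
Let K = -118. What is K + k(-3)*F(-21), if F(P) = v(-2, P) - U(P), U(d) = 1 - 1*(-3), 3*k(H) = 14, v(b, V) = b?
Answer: -146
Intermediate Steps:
k(H) = 14/3 (k(H) = (1/3)*14 = 14/3)
U(d) = 4 (U(d) = 1 + 3 = 4)
F(P) = -6 (F(P) = -2 - 1*4 = -2 - 4 = -6)
K + k(-3)*F(-21) = -118 + (14/3)*(-6) = -118 - 28 = -146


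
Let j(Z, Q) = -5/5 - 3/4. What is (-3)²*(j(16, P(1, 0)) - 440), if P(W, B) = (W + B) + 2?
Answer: -15903/4 ≈ -3975.8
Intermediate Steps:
P(W, B) = 2 + B + W (P(W, B) = (B + W) + 2 = 2 + B + W)
j(Z, Q) = -7/4 (j(Z, Q) = -5*⅕ - 3*¼ = -1 - ¾ = -7/4)
(-3)²*(j(16, P(1, 0)) - 440) = (-3)²*(-7/4 - 440) = 9*(-1767/4) = -15903/4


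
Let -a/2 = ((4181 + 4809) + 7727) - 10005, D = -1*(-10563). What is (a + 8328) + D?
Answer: 5467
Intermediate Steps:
D = 10563
a = -13424 (a = -2*(((4181 + 4809) + 7727) - 10005) = -2*((8990 + 7727) - 10005) = -2*(16717 - 10005) = -2*6712 = -13424)
(a + 8328) + D = (-13424 + 8328) + 10563 = -5096 + 10563 = 5467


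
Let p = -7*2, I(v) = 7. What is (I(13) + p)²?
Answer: 49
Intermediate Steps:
p = -14
(I(13) + p)² = (7 - 14)² = (-7)² = 49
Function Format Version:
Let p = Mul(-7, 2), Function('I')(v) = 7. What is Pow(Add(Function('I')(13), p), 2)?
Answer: 49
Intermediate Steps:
p = -14
Pow(Add(Function('I')(13), p), 2) = Pow(Add(7, -14), 2) = Pow(-7, 2) = 49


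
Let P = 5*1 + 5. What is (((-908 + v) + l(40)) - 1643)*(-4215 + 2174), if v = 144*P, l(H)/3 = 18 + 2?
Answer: 2145091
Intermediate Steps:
l(H) = 60 (l(H) = 3*(18 + 2) = 3*20 = 60)
P = 10 (P = 5 + 5 = 10)
v = 1440 (v = 144*10 = 1440)
(((-908 + v) + l(40)) - 1643)*(-4215 + 2174) = (((-908 + 1440) + 60) - 1643)*(-4215 + 2174) = ((532 + 60) - 1643)*(-2041) = (592 - 1643)*(-2041) = -1051*(-2041) = 2145091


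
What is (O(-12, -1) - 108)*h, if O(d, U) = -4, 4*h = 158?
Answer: -4424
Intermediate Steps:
h = 79/2 (h = (¼)*158 = 79/2 ≈ 39.500)
(O(-12, -1) - 108)*h = (-4 - 108)*(79/2) = -112*79/2 = -4424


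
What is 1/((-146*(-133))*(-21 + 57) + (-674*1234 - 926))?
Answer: -1/133594 ≈ -7.4854e-6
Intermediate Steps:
1/((-146*(-133))*(-21 + 57) + (-674*1234 - 926)) = 1/(19418*36 + (-831716 - 926)) = 1/(699048 - 832642) = 1/(-133594) = -1/133594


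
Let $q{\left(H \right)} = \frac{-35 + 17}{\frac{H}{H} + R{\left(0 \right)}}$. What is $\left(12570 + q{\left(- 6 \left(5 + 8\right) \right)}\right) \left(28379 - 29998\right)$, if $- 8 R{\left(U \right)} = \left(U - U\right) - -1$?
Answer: $- \frac{142222674}{7} \approx -2.0318 \cdot 10^{7}$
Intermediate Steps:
$R{\left(U \right)} = - \frac{1}{8}$ ($R{\left(U \right)} = - \frac{\left(U - U\right) - -1}{8} = - \frac{0 + 1}{8} = \left(- \frac{1}{8}\right) 1 = - \frac{1}{8}$)
$q{\left(H \right)} = - \frac{144}{7}$ ($q{\left(H \right)} = \frac{-35 + 17}{\frac{H}{H} - \frac{1}{8}} = - \frac{18}{1 - \frac{1}{8}} = - \frac{18}{\frac{7}{8}} = \left(-18\right) \frac{8}{7} = - \frac{144}{7}$)
$\left(12570 + q{\left(- 6 \left(5 + 8\right) \right)}\right) \left(28379 - 29998\right) = \left(12570 - \frac{144}{7}\right) \left(28379 - 29998\right) = \frac{87846}{7} \left(-1619\right) = - \frac{142222674}{7}$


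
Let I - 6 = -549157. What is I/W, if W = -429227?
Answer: 549151/429227 ≈ 1.2794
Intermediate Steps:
I = -549151 (I = 6 - 549157 = -549151)
I/W = -549151/(-429227) = -549151*(-1/429227) = 549151/429227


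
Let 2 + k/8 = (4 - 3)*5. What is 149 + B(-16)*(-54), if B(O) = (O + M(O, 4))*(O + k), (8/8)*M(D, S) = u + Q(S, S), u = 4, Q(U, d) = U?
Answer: 3605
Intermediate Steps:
M(D, S) = 4 + S
k = 24 (k = -16 + 8*((4 - 3)*5) = -16 + 8*(1*5) = -16 + 8*5 = -16 + 40 = 24)
B(O) = (8 + O)*(24 + O) (B(O) = (O + (4 + 4))*(O + 24) = (O + 8)*(24 + O) = (8 + O)*(24 + O))
149 + B(-16)*(-54) = 149 + (192 + (-16)² + 32*(-16))*(-54) = 149 + (192 + 256 - 512)*(-54) = 149 - 64*(-54) = 149 + 3456 = 3605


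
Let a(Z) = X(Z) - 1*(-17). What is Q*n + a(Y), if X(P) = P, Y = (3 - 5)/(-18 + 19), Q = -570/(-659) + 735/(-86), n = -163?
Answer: 71811345/56674 ≈ 1267.1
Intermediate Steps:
Q = -435345/56674 (Q = -570*(-1/659) + 735*(-1/86) = 570/659 - 735/86 = -435345/56674 ≈ -7.6816)
Y = -2 (Y = -2/1 = -2*1 = -2)
a(Z) = 17 + Z (a(Z) = Z - 1*(-17) = Z + 17 = 17 + Z)
Q*n + a(Y) = -435345/56674*(-163) + (17 - 2) = 70961235/56674 + 15 = 71811345/56674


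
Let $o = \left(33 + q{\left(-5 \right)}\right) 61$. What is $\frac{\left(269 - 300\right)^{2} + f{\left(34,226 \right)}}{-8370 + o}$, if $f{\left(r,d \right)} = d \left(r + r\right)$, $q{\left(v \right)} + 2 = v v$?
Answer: $- \frac{16329}{4954} \approx -3.2961$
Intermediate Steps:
$q{\left(v \right)} = -2 + v^{2}$ ($q{\left(v \right)} = -2 + v v = -2 + v^{2}$)
$f{\left(r,d \right)} = 2 d r$ ($f{\left(r,d \right)} = d 2 r = 2 d r$)
$o = 3416$ ($o = \left(33 - \left(2 - \left(-5\right)^{2}\right)\right) 61 = \left(33 + \left(-2 + 25\right)\right) 61 = \left(33 + 23\right) 61 = 56 \cdot 61 = 3416$)
$\frac{\left(269 - 300\right)^{2} + f{\left(34,226 \right)}}{-8370 + o} = \frac{\left(269 - 300\right)^{2} + 2 \cdot 226 \cdot 34}{-8370 + 3416} = \frac{\left(-31\right)^{2} + 15368}{-4954} = \left(961 + 15368\right) \left(- \frac{1}{4954}\right) = 16329 \left(- \frac{1}{4954}\right) = - \frac{16329}{4954}$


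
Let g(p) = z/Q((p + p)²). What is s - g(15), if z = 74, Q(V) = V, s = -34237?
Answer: -15406687/450 ≈ -34237.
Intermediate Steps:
g(p) = 37/(2*p²) (g(p) = 74/((p + p)²) = 74/((2*p)²) = 74/((4*p²)) = 74*(1/(4*p²)) = 37/(2*p²))
s - g(15) = -34237 - 37/(2*15²) = -34237 - 37/(2*225) = -34237 - 1*37/450 = -34237 - 37/450 = -15406687/450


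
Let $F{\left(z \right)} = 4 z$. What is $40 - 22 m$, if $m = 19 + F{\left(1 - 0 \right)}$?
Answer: $-466$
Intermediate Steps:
$m = 23$ ($m = 19 + 4 \left(1 - 0\right) = 19 + 4 \left(1 + 0\right) = 19 + 4 \cdot 1 = 19 + 4 = 23$)
$40 - 22 m = 40 - 506 = -466$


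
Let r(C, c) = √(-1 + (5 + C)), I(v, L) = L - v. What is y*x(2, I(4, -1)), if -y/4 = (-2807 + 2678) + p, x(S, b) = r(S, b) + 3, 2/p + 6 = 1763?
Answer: 2719812/1757 + 906604*√6/1757 ≈ 2811.9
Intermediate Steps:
p = 2/1757 (p = 2/(-6 + 1763) = 2/1757 ≈ 0.0011383)
r(C, c) = √(4 + C)
x(S, b) = 3 + √(4 + S) (x(S, b) = √(4 + S) + 3 = 3 + √(4 + S))
y = 906604/1757 (y = -4*((-2807 + 2678) + 2/1757) = -4*(-129 + 2/1757) = -4*(-226651/1757) = 906604/1757 ≈ 516.00)
y*x(2, I(4, -1)) = 906604*(3 + √(4 + 2))/1757 = 906604*(3 + √6)/1757 = 2719812/1757 + 906604*√6/1757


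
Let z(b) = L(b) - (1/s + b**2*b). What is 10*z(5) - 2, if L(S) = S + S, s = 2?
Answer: -1157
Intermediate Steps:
L(S) = 2*S
z(b) = -1/2 - b**3 + 2*b (z(b) = 2*b - (1/2 + b**2*b) = 2*b - (1/2 + b**3) = 2*b + (-1/2 - b**3) = -1/2 - b**3 + 2*b)
10*z(5) - 2 = 10*(-1/2 - 1*5**3 + 2*5) - 2 = 10*(-1/2 - 1*125 + 10) - 2 = 10*(-1/2 - 125 + 10) - 2 = 10*(-231/2) - 2 = -1155 - 2 = -1157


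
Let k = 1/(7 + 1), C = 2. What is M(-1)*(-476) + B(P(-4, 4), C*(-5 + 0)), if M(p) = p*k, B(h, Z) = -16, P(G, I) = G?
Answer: 87/2 ≈ 43.500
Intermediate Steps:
k = ⅛ (k = 1/8 = ⅛ ≈ 0.12500)
M(p) = p/8 (M(p) = p*(⅛) = p/8)
M(-1)*(-476) + B(P(-4, 4), C*(-5 + 0)) = ((⅛)*(-1))*(-476) - 16 = -⅛*(-476) - 16 = 119/2 - 16 = 87/2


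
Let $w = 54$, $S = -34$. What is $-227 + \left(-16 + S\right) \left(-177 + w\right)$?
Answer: $5923$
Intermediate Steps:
$-227 + \left(-16 + S\right) \left(-177 + w\right) = -227 + \left(-16 - 34\right) \left(-177 + 54\right) = -227 - -6150 = -227 + 6150 = 5923$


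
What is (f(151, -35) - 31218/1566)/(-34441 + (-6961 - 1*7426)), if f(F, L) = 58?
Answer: -9935/12744108 ≈ -0.00077958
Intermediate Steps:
(f(151, -35) - 31218/1566)/(-34441 + (-6961 - 1*7426)) = (58 - 31218/1566)/(-34441 + (-6961 - 1*7426)) = (58 - 31218*1/1566)/(-34441 + (-6961 - 7426)) = (58 - 5203/261)/(-34441 - 14387) = (9935/261)/(-48828) = (9935/261)*(-1/48828) = -9935/12744108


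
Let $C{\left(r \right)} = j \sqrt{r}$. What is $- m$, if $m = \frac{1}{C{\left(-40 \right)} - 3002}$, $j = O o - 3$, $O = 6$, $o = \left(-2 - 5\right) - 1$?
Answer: $\frac{1501}{4558022} - \frac{51 i \sqrt{10}}{4558022} \approx 0.00032931 - 3.5383 \cdot 10^{-5} i$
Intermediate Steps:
$o = -8$ ($o = -7 - 1 = -8$)
$j = -51$ ($j = 6 \left(-8\right) - 3 = -48 - 3 = -51$)
$C{\left(r \right)} = - 51 \sqrt{r}$
$m = \frac{1}{-3002 - 102 i \sqrt{10}}$ ($m = \frac{1}{- 51 \sqrt{-40} - 3002} = \frac{1}{- 51 \cdot 2 i \sqrt{10} - 3002} = \frac{1}{- 102 i \sqrt{10} - 3002} = \frac{1}{-3002 - 102 i \sqrt{10}} \approx -0.00032931 + 3.5383 \cdot 10^{-5} i$)
$- m = - \frac{i}{2 \left(- 1501 i + 51 \sqrt{10}\right)}$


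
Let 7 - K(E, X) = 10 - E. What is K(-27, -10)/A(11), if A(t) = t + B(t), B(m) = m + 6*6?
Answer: -15/29 ≈ -0.51724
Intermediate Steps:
B(m) = 36 + m (B(m) = m + 36 = 36 + m)
A(t) = 36 + 2*t (A(t) = t + (36 + t) = 36 + 2*t)
K(E, X) = -3 + E (K(E, X) = 7 - (10 - E) = 7 + (-10 + E) = -3 + E)
K(-27, -10)/A(11) = (-3 - 27)/(36 + 2*11) = -30/(36 + 22) = -30/58 = -30*1/58 = -15/29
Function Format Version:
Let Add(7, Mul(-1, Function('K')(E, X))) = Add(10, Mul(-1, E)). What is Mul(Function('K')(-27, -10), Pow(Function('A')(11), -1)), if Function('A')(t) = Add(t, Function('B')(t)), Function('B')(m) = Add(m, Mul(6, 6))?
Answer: Rational(-15, 29) ≈ -0.51724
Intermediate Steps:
Function('B')(m) = Add(36, m) (Function('B')(m) = Add(m, 36) = Add(36, m))
Function('A')(t) = Add(36, Mul(2, t)) (Function('A')(t) = Add(t, Add(36, t)) = Add(36, Mul(2, t)))
Function('K')(E, X) = Add(-3, E) (Function('K')(E, X) = Add(7, Mul(-1, Add(10, Mul(-1, E)))) = Add(7, Add(-10, E)) = Add(-3, E))
Mul(Function('K')(-27, -10), Pow(Function('A')(11), -1)) = Mul(Add(-3, -27), Pow(Add(36, Mul(2, 11)), -1)) = Mul(-30, Pow(Add(36, 22), -1)) = Mul(-30, Pow(58, -1)) = Mul(-30, Rational(1, 58)) = Rational(-15, 29)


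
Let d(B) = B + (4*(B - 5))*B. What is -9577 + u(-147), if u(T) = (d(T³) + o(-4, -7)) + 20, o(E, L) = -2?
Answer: 40361253822494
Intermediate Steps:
d(B) = B + B*(-20 + 4*B) (d(B) = B + (4*(-5 + B))*B = B + (-20 + 4*B)*B = B + B*(-20 + 4*B))
u(T) = 18 + T³*(-19 + 4*T³) (u(T) = (T³*(-19 + 4*T³) - 2) + 20 = (-2 + T³*(-19 + 4*T³)) + 20 = 18 + T³*(-19 + 4*T³))
-9577 + u(-147) = -9577 + (18 + (-147)³*(-19 + 4*(-147)³)) = -9577 + (18 - 3176523*(-19 + 4*(-3176523))) = -9577 + (18 - 3176523*(-19 - 12706092)) = -9577 + (18 - 3176523*(-12706111)) = -9577 + (18 + 40361253832053) = -9577 + 40361253832071 = 40361253822494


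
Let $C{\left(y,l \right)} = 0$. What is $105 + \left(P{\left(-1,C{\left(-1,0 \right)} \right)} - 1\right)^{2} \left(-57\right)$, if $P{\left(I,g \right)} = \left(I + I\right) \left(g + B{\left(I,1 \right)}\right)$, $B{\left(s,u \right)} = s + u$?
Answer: $48$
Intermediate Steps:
$P{\left(I,g \right)} = 2 I \left(1 + I + g\right)$ ($P{\left(I,g \right)} = \left(I + I\right) \left(g + \left(I + 1\right)\right) = 2 I \left(g + \left(1 + I\right)\right) = 2 I \left(1 + I + g\right)$)
$105 + \left(P{\left(-1,C{\left(-1,0 \right)} \right)} - 1\right)^{2} \left(-57\right) = 105 + \left(2 \left(-1\right) \left(1 - 1 + 0\right) - 1\right)^{2} \left(-57\right) = 105 + \left(2 \left(-1\right) 0 - 1\right)^{2} \left(-57\right) = 105 + \left(0 - 1\right)^{2} \left(-57\right) = 105 + \left(-1\right)^{2} \left(-57\right) = 105 + 1 \left(-57\right) = 105 - 57 = 48$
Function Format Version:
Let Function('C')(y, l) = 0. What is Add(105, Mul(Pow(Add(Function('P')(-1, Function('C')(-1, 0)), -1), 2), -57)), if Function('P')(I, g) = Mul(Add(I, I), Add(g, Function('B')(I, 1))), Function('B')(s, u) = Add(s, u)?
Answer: 48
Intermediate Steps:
Function('P')(I, g) = Mul(2, I, Add(1, I, g)) (Function('P')(I, g) = Mul(Add(I, I), Add(g, Add(I, 1))) = Mul(Mul(2, I), Add(g, Add(1, I))) = Mul(Mul(2, I), Add(1, I, g)) = Mul(2, I, Add(1, I, g)))
Add(105, Mul(Pow(Add(Function('P')(-1, Function('C')(-1, 0)), -1), 2), -57)) = Add(105, Mul(Pow(Add(Mul(2, -1, Add(1, -1, 0)), -1), 2), -57)) = Add(105, Mul(Pow(Add(Mul(2, -1, 0), -1), 2), -57)) = Add(105, Mul(Pow(Add(0, -1), 2), -57)) = Add(105, Mul(Pow(-1, 2), -57)) = Add(105, Mul(1, -57)) = Add(105, -57) = 48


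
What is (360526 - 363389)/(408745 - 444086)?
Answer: 2863/35341 ≈ 0.081011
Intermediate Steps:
(360526 - 363389)/(408745 - 444086) = -2863/(-35341) = -2863*(-1/35341) = 2863/35341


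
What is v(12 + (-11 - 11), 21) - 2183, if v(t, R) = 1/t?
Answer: -21831/10 ≈ -2183.1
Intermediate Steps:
v(12 + (-11 - 11), 21) - 2183 = 1/(12 + (-11 - 11)) - 2183 = 1/(12 - 22) - 2183 = 1/(-10) - 2183 = -1/10 - 2183 = -21831/10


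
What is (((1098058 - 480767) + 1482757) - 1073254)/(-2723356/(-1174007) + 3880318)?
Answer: 602731671779/2277761608791 ≈ 0.26462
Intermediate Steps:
(((1098058 - 480767) + 1482757) - 1073254)/(-2723356/(-1174007) + 3880318) = ((617291 + 1482757) - 1073254)/(-2723356*(-1/1174007) + 3880318) = (2100048 - 1073254)/(2723356/1174007 + 3880318) = 1026794/(4555523217582/1174007) = 1026794*(1174007/4555523217582) = 602731671779/2277761608791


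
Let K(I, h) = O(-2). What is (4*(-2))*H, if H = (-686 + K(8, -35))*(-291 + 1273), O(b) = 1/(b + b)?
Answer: 5391180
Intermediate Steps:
O(b) = 1/(2*b)
K(I, h) = -1/4 (K(I, h) = (1/2)/(-2) = (1/2)*(-1/2) = -1/4)
H = -1347795/2 (H = (-686 - 1/4)*(-291 + 1273) = -2745/4*982 = -1347795/2 ≈ -6.7390e+5)
(4*(-2))*H = (4*(-2))*(-1347795/2) = -8*(-1347795/2) = 5391180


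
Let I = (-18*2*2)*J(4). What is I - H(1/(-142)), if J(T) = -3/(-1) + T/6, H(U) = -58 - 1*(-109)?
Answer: -315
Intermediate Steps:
H(U) = 51 (H(U) = -58 + 109 = 51)
J(T) = 3 + T/6 (J(T) = -3*(-1) + T*(1/6) = 3 + T/6)
I = -264 (I = (-18*2*2)*(3 + (1/6)*4) = (-72)*(3 + 2/3) = -18*4*(11/3) = -72*11/3 = -264)
I - H(1/(-142)) = -264 - 1*51 = -264 - 51 = -315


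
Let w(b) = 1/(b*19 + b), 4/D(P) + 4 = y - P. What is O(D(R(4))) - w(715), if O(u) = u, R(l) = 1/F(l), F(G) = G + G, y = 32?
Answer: 457377/3188900 ≈ 0.14343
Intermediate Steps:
F(G) = 2*G
R(l) = 1/(2*l)
D(P) = 4/(28 - P) (D(P) = 4/(-4 + (32 - P)) = 4/(28 - P))
w(b) = 1/(20*b) (w(b) = 1/(19*b + b) = 1/(20*b))
O(D(R(4))) - w(715) = -4/(-28 + (½)/4) - 1/(20*715) = -4/(-28 + (½)*(¼)) - 1/(20*715) = -4/(-28 + ⅛) - 1*1/14300 = -4/(-223/8) - 1/14300 = -4*(-8/223) - 1/14300 = 32/223 - 1/14300 = 457377/3188900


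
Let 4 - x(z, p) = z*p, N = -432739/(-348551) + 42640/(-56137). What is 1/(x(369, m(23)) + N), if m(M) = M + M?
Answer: -19566607487/332035898599787 ≈ -5.8929e-5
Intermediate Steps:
m(M) = 2*M
N = 9430454603/19566607487 (N = -432739*(-1/348551) + 42640*(-1/56137) = 432739/348551 - 42640/56137 = 9430454603/19566607487 ≈ 0.48197)
x(z, p) = 4 - p*z (x(z, p) = 4 - z*p = 4 - p*z)
1/(x(369, m(23)) + N) = 1/((4 - 1*2*23*369) + 9430454603/19566607487) = 1/((4 - 1*46*369) + 9430454603/19566607487) = 1/((4 - 16974) + 9430454603/19566607487) = 1/(-16970 + 9430454603/19566607487) = 1/(-332035898599787/19566607487) = -19566607487/332035898599787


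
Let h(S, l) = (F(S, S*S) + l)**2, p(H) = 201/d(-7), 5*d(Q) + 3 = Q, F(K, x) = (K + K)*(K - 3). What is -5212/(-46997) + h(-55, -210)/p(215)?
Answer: -3578247138988/9446397 ≈ -3.7880e+5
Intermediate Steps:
F(K, x) = 2*K*(-3 + K) (F(K, x) = (2*K)*(-3 + K) = 2*K*(-3 + K))
d(Q) = -3/5 + Q/5
p(H) = -201/2 (p(H) = 201/(-3/5 + (1/5)*(-7)) = 201/(-3/5 - 7/5) = 201/(-2) = 201*(-1/2) = -201/2)
h(S, l) = (l + 2*S*(-3 + S))**2 (h(S, l) = (2*S*(-3 + S) + l)**2 = (l + 2*S*(-3 + S))**2)
-5212/(-46997) + h(-55, -210)/p(215) = -5212/(-46997) + (-210 + 2*(-55)*(-3 - 55))**2/(-201/2) = -5212*(-1/46997) + (-210 + 2*(-55)*(-58))**2*(-2/201) = 5212/46997 + (-210 + 6380)**2*(-2/201) = 5212/46997 + 6170**2*(-2/201) = 5212/46997 + 38068900*(-2/201) = 5212/46997 - 76137800/201 = -3578247138988/9446397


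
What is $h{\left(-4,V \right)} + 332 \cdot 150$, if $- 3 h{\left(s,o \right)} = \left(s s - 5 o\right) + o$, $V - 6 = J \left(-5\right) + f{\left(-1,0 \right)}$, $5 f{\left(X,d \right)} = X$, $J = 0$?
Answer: $\frac{249012}{5} \approx 49802.0$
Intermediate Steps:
$f{\left(X,d \right)} = \frac{X}{5}$
$V = \frac{29}{5}$ ($V = 6 + \left(0 \left(-5\right) + \frac{1}{5} \left(-1\right)\right) = 6 + \left(0 - \frac{1}{5}\right) = 6 - \frac{1}{5} = \frac{29}{5} \approx 5.8$)
$h{\left(s,o \right)} = - \frac{s^{2}}{3} + \frac{4 o}{3}$ ($h{\left(s,o \right)} = - \frac{\left(s s - 5 o\right) + o}{3} = - \frac{\left(s^{2} - 5 o\right) + o}{3} = - \frac{s^{2} - 4 o}{3} = - \frac{s^{2}}{3} + \frac{4 o}{3}$)
$h{\left(-4,V \right)} + 332 \cdot 150 = \left(- \frac{\left(-4\right)^{2}}{3} + \frac{4}{3} \cdot \frac{29}{5}\right) + 332 \cdot 150 = \left(\left(- \frac{1}{3}\right) 16 + \frac{116}{15}\right) + 49800 = \left(- \frac{16}{3} + \frac{116}{15}\right) + 49800 = \frac{12}{5} + 49800 = \frac{249012}{5}$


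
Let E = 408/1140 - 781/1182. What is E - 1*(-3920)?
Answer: 440142793/112290 ≈ 3919.7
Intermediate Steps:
E = -34007/112290 (E = 408*(1/1140) - 781*1/1182 = 34/95 - 781/1182 = -34007/112290 ≈ -0.30285)
E - 1*(-3920) = -34007/112290 - 1*(-3920) = -34007/112290 + 3920 = 440142793/112290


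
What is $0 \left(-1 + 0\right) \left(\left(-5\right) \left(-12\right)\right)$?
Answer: $0$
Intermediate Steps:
$0 \left(-1 + 0\right) \left(\left(-5\right) \left(-12\right)\right) = 0 \left(-1\right) 60 = 0 \cdot 60 = 0$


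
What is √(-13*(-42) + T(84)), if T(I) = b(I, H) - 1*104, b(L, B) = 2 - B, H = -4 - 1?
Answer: √449 ≈ 21.190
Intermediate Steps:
H = -5
T(I) = -97 (T(I) = (2 - 1*(-5)) - 1*104 = (2 + 5) - 104 = 7 - 104 = -97)
√(-13*(-42) + T(84)) = √(-13*(-42) - 97) = √(546 - 97) = √449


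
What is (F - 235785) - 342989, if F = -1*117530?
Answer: -696304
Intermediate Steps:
F = -117530
(F - 235785) - 342989 = (-117530 - 235785) - 342989 = -353315 - 342989 = -696304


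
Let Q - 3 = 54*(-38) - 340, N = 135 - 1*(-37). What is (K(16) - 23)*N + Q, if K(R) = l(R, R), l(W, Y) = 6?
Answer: -5313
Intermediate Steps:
N = 172 (N = 135 + 37 = 172)
K(R) = 6
Q = -2389 (Q = 3 + (54*(-38) - 340) = 3 + (-2052 - 340) = 3 - 2392 = -2389)
(K(16) - 23)*N + Q = (6 - 23)*172 - 2389 = -17*172 - 2389 = -2924 - 2389 = -5313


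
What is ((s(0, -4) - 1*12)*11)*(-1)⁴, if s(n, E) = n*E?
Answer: -132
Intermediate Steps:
s(n, E) = E*n
((s(0, -4) - 1*12)*11)*(-1)⁴ = ((-4*0 - 1*12)*11)*(-1)⁴ = ((0 - 12)*11)*1 = -12*11*1 = -132*1 = -132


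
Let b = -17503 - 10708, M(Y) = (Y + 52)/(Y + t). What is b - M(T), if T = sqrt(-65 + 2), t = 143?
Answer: (-84636*sqrt(7) + 4034225*I)/(-143*I + 3*sqrt(7)) ≈ -28211.0 - 0.035213*I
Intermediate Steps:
T = 3*I*sqrt(7) (T = sqrt(-63) = 3*I*sqrt(7) ≈ 7.9373*I)
M(Y) = (52 + Y)/(143 + Y) (M(Y) = (Y + 52)/(Y + 143) = (52 + Y)/(143 + Y))
b = -28211
b - M(T) = -28211 - (52 + 3*I*sqrt(7))/(143 + 3*I*sqrt(7))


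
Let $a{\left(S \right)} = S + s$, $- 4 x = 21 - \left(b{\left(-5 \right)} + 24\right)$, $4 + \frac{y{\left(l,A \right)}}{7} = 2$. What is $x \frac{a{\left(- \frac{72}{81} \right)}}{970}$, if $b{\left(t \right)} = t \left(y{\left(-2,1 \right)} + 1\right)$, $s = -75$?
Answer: $- \frac{11611}{8730} \approx -1.33$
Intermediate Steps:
$y{\left(l,A \right)} = -14$ ($y{\left(l,A \right)} = -28 + 7 \cdot 2 = -28 + 14 = -14$)
$b{\left(t \right)} = - 13 t$ ($b{\left(t \right)} = t \left(-14 + 1\right) = t \left(-13\right) = - 13 t$)
$x = 17$ ($x = - \frac{21 - \left(\left(-13\right) \left(-5\right) + 24\right)}{4} = - \frac{21 - \left(65 + 24\right)}{4} = - \frac{21 - 89}{4} = \left(- \frac{1}{4}\right) \left(-68\right) = 17$)
$a{\left(S \right)} = -75 + S$ ($a{\left(S \right)} = S - 75 = -75 + S$)
$x \frac{a{\left(- \frac{72}{81} \right)}}{970} = 17 \frac{-75 - \frac{72}{81}}{970} = 17 \left(-75 - \frac{8}{9}\right) \frac{1}{970} = 17 \left(\left(- \frac{683}{9}\right) \frac{1}{970}\right) = 17 \left(- \frac{683}{8730}\right) = - \frac{11611}{8730}$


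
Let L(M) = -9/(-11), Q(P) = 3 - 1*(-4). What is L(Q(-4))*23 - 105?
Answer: -948/11 ≈ -86.182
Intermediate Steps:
Q(P) = 7 (Q(P) = 3 + 4 = 7)
L(M) = 9/11 (L(M) = -9*(-1/11) = 9/11)
L(Q(-4))*23 - 105 = (9/11)*23 - 105 = 207/11 - 105 = -948/11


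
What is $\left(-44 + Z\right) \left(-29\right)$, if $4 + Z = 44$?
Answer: $116$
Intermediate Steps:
$Z = 40$ ($Z = -4 + 44 = 40$)
$\left(-44 + Z\right) \left(-29\right) = \left(-44 + 40\right) \left(-29\right) = \left(-4\right) \left(-29\right) = 116$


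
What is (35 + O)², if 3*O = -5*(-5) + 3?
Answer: 17689/9 ≈ 1965.4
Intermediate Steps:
O = 28/3 (O = (-5*(-5) + 3)/3 = (25 + 3)/3 = (⅓)*28 = 28/3 ≈ 9.3333)
(35 + O)² = (35 + 28/3)² = (133/3)² = 17689/9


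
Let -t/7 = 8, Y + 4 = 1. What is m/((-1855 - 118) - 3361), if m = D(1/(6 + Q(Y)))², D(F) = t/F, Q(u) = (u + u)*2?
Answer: -2688/127 ≈ -21.165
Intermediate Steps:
Y = -3 (Y = -4 + 1 = -3)
Q(u) = 4*u (Q(u) = (2*u)*2 = 4*u)
t = -56 (t = -7*8 = -56)
D(F) = -56/F
m = 112896 (m = (-56/(1/(6 + 4*(-3))))² = (-56/(1/(6 - 12)))² = (-56/(1/(-6)))² = (-56/(-⅙))² = (-56*(-6))² = 336² = 112896)
m/((-1855 - 118) - 3361) = 112896/((-1855 - 118) - 3361) = 112896/(-1973 - 3361) = 112896/(-5334) = 112896*(-1/5334) = -2688/127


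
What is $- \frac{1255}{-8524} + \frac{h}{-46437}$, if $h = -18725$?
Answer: $\frac{217890335}{395828988} \approx 0.55047$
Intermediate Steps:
$- \frac{1255}{-8524} + \frac{h}{-46437} = - \frac{1255}{-8524} - \frac{18725}{-46437} = \left(-1255\right) \left(- \frac{1}{8524}\right) - - \frac{18725}{46437} = \frac{1255}{8524} + \frac{18725}{46437} = \frac{217890335}{395828988}$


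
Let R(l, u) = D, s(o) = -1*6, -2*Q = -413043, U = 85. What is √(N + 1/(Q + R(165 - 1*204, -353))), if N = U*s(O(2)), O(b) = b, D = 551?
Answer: 2*I*√21868300123615/414145 ≈ 22.583*I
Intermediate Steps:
Q = 413043/2 (Q = -½*(-413043) = 413043/2 ≈ 2.0652e+5)
s(o) = -6
R(l, u) = 551
N = -510 (N = 85*(-6) = -510)
√(N + 1/(Q + R(165 - 1*204, -353))) = √(-510 + 1/(413043/2 + 551)) = √(-510 + 1/(414145/2)) = √(-510 + 2/414145) = √(-211213948/414145) = 2*I*√21868300123615/414145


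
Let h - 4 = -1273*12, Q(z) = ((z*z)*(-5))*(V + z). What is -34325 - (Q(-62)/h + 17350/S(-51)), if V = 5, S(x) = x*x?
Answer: -340222330265/9930618 ≈ -34260.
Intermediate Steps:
S(x) = x²
Q(z) = -5*z²*(5 + z) (Q(z) = ((z*z)*(-5))*(5 + z) = (z²*(-5))*(5 + z) = (-5*z²)*(5 + z) = -5*z²*(5 + z))
h = -15272 (h = 4 - 1273*12 = 4 - 15276 = -15272)
-34325 - (Q(-62)/h + 17350/S(-51)) = -34325 - ((5*(-62)²*(-5 - 1*(-62)))/(-15272) + 17350/((-51)²)) = -34325 - ((5*3844*(-5 + 62))*(-1/15272) + 17350/2601) = -34325 - ((5*3844*57)*(-1/15272) + 17350*(1/2601)) = -34325 - (1095540*(-1/15272) + 17350/2601) = -34325 - (-273885/3818 + 17350/2601) = -34325 - 1*(-646132585/9930618) = -34325 + 646132585/9930618 = -340222330265/9930618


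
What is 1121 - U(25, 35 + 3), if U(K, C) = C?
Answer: 1083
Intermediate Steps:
1121 - U(25, 35 + 3) = 1121 - (35 + 3) = 1121 - 1*38 = 1121 - 38 = 1083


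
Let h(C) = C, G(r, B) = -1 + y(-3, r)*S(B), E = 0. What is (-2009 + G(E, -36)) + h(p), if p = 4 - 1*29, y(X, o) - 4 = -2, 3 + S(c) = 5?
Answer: -2031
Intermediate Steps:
S(c) = 2 (S(c) = -3 + 5 = 2)
y(X, o) = 2 (y(X, o) = 4 - 2 = 2)
G(r, B) = 3 (G(r, B) = -1 + 2*2 = -1 + 4 = 3)
p = -25 (p = 4 - 29 = -25)
(-2009 + G(E, -36)) + h(p) = (-2009 + 3) - 25 = -2006 - 25 = -2031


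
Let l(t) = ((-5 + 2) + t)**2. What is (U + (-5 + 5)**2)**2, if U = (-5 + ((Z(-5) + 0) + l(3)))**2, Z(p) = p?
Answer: 10000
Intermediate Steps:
l(t) = (-3 + t)**2
U = 100 (U = (-5 + ((-5 + 0) + (-3 + 3)**2))**2 = (-5 + (-5 + 0**2))**2 = (-5 + (-5 + 0))**2 = (-5 - 5)**2 = (-10)**2 = 100)
(U + (-5 + 5)**2)**2 = (100 + (-5 + 5)**2)**2 = (100 + 0**2)**2 = (100 + 0)**2 = 100**2 = 10000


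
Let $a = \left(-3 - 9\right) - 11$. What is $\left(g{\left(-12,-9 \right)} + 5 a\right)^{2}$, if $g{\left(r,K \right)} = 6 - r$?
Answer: $9409$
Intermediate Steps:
$a = -23$ ($a = -12 - 11 = -23$)
$\left(g{\left(-12,-9 \right)} + 5 a\right)^{2} = \left(\left(6 - -12\right) + 5 \left(-23\right)\right)^{2} = \left(\left(6 + 12\right) - 115\right)^{2} = \left(18 - 115\right)^{2} = \left(-97\right)^{2} = 9409$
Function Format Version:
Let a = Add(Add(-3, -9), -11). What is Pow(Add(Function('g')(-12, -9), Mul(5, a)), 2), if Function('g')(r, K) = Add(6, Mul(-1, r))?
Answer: 9409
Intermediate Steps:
a = -23 (a = Add(-12, -11) = -23)
Pow(Add(Function('g')(-12, -9), Mul(5, a)), 2) = Pow(Add(Add(6, Mul(-1, -12)), Mul(5, -23)), 2) = Pow(Add(Add(6, 12), -115), 2) = Pow(Add(18, -115), 2) = Pow(-97, 2) = 9409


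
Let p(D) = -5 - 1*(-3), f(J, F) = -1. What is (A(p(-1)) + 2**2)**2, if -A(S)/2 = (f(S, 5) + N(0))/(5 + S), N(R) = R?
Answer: 196/9 ≈ 21.778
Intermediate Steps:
p(D) = -2 (p(D) = -5 + 3 = -2)
A(S) = 2/(5 + S) (A(S) = -2*(-1 + 0)/(5 + S) = -(-2)/(5 + S) = 2/(5 + S))
(A(p(-1)) + 2**2)**2 = (2/(5 - 2) + 2**2)**2 = (2/3 + 4)**2 = (14/3)**2 = 196/9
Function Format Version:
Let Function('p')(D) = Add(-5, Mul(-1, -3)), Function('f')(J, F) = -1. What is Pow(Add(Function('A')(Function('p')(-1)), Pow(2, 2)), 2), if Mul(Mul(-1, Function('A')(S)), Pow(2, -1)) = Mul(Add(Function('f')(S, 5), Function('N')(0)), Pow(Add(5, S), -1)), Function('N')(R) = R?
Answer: Rational(196, 9) ≈ 21.778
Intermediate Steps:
Function('p')(D) = -2 (Function('p')(D) = Add(-5, 3) = -2)
Function('A')(S) = Mul(2, Pow(Add(5, S), -1)) (Function('A')(S) = Mul(-2, Mul(Add(-1, 0), Pow(Add(5, S), -1))) = Mul(-2, Mul(-1, Pow(Add(5, S), -1))) = Mul(2, Pow(Add(5, S), -1)))
Pow(Add(Function('A')(Function('p')(-1)), Pow(2, 2)), 2) = Pow(Add(Mul(2, Pow(Add(5, -2), -1)), Pow(2, 2)), 2) = Pow(Add(Mul(2, Pow(3, -1)), 4), 2) = Pow(Add(Mul(2, Rational(1, 3)), 4), 2) = Pow(Add(Rational(2, 3), 4), 2) = Pow(Rational(14, 3), 2) = Rational(196, 9)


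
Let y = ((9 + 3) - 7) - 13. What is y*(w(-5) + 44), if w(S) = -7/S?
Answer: -1816/5 ≈ -363.20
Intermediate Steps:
y = -8 (y = (12 - 7) - 13 = 5 - 13 = -8)
y*(w(-5) + 44) = -8*(-7/(-5) + 44) = -8*(-7*(-⅕) + 44) = -8*(7/5 + 44) = -8*227/5 = -1816/5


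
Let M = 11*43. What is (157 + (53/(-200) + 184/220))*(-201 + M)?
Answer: 11786338/275 ≈ 42859.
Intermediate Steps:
M = 473
(157 + (53/(-200) + 184/220))*(-201 + M) = (157 + (53/(-200) + 184/220))*(-201 + 473) = (157 + (53*(-1/200) + 184*(1/220)))*272 = (157 + (-53/200 + 46/55))*272 = (157 + 1257/2200)*272 = (346657/2200)*272 = 11786338/275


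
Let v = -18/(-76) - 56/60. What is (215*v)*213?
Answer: -1212041/38 ≈ -31896.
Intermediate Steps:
v = -397/570 (v = -18*(-1/76) - 56*1/60 = 9/38 - 14/15 = -397/570 ≈ -0.69649)
(215*v)*213 = (215*(-397/570))*213 = -17071/114*213 = -1212041/38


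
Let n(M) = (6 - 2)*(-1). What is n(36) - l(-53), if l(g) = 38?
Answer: -42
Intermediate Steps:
n(M) = -4 (n(M) = 4*(-1) = -4)
n(36) - l(-53) = -4 - 1*38 = -4 - 38 = -42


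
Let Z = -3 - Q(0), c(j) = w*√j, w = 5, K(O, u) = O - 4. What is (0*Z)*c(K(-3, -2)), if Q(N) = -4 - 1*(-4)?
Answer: 0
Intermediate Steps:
K(O, u) = -4 + O
Q(N) = 0 (Q(N) = -4 + 4 = 0)
c(j) = 5*√j
Z = -3 (Z = -3 - 1*0 = -3 + 0 = -3)
(0*Z)*c(K(-3, -2)) = (0*(-3))*(5*√(-4 - 3)) = 0*(5*√(-7)) = 0*(5*(I*√7)) = 0*(5*I*√7) = 0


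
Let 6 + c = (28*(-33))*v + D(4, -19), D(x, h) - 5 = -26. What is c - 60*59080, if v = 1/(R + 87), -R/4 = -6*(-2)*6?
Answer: -237503101/67 ≈ -3.5448e+6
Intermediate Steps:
D(x, h) = -21 (D(x, h) = 5 - 26 = -21)
R = -288 (R = -4*(-6*(-2))*6 = -48*6 = -4*72 = -288)
v = -1/201 (v = 1/(-288 + 87) = 1/(-201) = -1/201 ≈ -0.0049751)
c = -1501/67 (c = -6 + ((28*(-33))*(-1/201) - 21) = -6 + (-924*(-1/201) - 21) = -6 + (308/67 - 21) = -6 - 1099/67 = -1501/67 ≈ -22.403)
c - 60*59080 = -1501/67 - 60*59080 = -1501/67 - 3544800 = -237503101/67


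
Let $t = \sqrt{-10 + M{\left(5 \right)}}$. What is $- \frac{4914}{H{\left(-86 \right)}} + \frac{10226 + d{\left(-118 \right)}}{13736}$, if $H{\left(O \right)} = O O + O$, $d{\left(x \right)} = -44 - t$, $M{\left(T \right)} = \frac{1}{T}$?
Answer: $\frac{101937}{1476620} - \frac{7 i \sqrt{5}}{68680} \approx 0.069034 - 0.0002279 i$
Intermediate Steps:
$t = \frac{7 i \sqrt{5}}{5}$ ($t = \sqrt{-10 + \frac{1}{5}} = \sqrt{- \frac{49}{5}} = \frac{7 i \sqrt{5}}{5} \approx 3.1305 i$)
$d{\left(x \right)} = -44 - \frac{7 i \sqrt{5}}{5}$
$H{\left(O \right)} = O + O^{2}$ ($H{\left(O \right)} = O^{2} + O = O + O^{2}$)
$- \frac{4914}{H{\left(-86 \right)}} + \frac{10226 + d{\left(-118 \right)}}{13736} = - \frac{4914}{\left(-86\right) \left(1 - 86\right)} + \frac{10226 - \left(44 + \frac{7 i \sqrt{5}}{5}\right)}{13736} = - \frac{4914}{\left(-86\right) \left(-85\right)} + \left(10182 - \frac{7 i \sqrt{5}}{5}\right) \frac{1}{13736} = - \frac{4914}{7310} + \left(\frac{5091}{6868} - \frac{7 i \sqrt{5}}{68680}\right) = \left(-4914\right) \frac{1}{7310} + \left(\frac{5091}{6868} - \frac{7 i \sqrt{5}}{68680}\right) = - \frac{2457}{3655} + \left(\frac{5091}{6868} - \frac{7 i \sqrt{5}}{68680}\right) = \frac{101937}{1476620} - \frac{7 i \sqrt{5}}{68680}$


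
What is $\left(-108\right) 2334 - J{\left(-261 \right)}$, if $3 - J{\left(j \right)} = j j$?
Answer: $-183954$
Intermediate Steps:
$J{\left(j \right)} = 3 - j^{2}$ ($J{\left(j \right)} = 3 - j j = 3 - j^{2}$)
$\left(-108\right) 2334 - J{\left(-261 \right)} = \left(-108\right) 2334 - \left(3 - \left(-261\right)^{2}\right) = -252072 - \left(3 - 68121\right) = -252072 - -68118 = -252072 + 68118 = -183954$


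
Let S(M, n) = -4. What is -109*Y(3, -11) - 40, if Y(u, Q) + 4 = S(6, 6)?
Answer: 832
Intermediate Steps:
Y(u, Q) = -8 (Y(u, Q) = -4 - 4 = -8)
-109*Y(3, -11) - 40 = -109*(-8) - 40 = 872 - 40 = 832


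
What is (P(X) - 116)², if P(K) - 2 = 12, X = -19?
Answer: 10404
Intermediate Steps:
P(K) = 14 (P(K) = 2 + 12 = 14)
(P(X) - 116)² = (14 - 116)² = (-102)² = 10404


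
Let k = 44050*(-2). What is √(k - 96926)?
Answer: I*√185026 ≈ 430.15*I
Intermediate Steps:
k = -88100
√(k - 96926) = √(-88100 - 96926) = √(-185026) = I*√185026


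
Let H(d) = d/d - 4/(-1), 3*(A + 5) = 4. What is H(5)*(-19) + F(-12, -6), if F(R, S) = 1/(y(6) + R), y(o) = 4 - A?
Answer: -1238/13 ≈ -95.231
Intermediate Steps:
A = -11/3 (A = -5 + (⅓)*4 = -5 + 4/3 = -11/3 ≈ -3.6667)
y(o) = 23/3 (y(o) = 4 - 1*(-11/3) = 4 + 11/3 = 23/3)
F(R, S) = 1/(23/3 + R)
H(d) = 5 (H(d) = 1 - 4*(-1) = 1 + 4 = 5)
H(5)*(-19) + F(-12, -6) = 5*(-19) + 3/(23 + 3*(-12)) = -95 + 3/(23 - 36) = -95 + 3/(-13) = -95 + 3*(-1/13) = -95 - 3/13 = -1238/13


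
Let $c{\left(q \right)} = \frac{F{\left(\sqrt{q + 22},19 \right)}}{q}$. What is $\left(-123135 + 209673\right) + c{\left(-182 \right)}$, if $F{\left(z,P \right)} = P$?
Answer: $\frac{15749897}{182} \approx 86538.0$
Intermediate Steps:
$c{\left(q \right)} = \frac{19}{q}$
$\left(-123135 + 209673\right) + c{\left(-182 \right)} = \left(-123135 + 209673\right) + \frac{19}{-182} = 86538 + 19 \left(- \frac{1}{182}\right) = 86538 - \frac{19}{182} = \frac{15749897}{182}$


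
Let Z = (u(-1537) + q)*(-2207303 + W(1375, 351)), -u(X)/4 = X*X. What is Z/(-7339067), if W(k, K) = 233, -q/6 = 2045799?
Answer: -47946984588900/7339067 ≈ -6.5331e+6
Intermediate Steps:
q = -12274794 (q = -6*2045799 = -12274794)
u(X) = -4*X² (u(X) = -4*X*X = -4*X²)
Z = 47946984588900 (Z = (-4*(-1537)² - 12274794)*(-2207303 + 233) = (-4*2362369 - 12274794)*(-2207070) = (-9449476 - 12274794)*(-2207070) = -21724270*(-2207070) = 47946984588900)
Z/(-7339067) = 47946984588900/(-7339067) = 47946984588900*(-1/7339067) = -47946984588900/7339067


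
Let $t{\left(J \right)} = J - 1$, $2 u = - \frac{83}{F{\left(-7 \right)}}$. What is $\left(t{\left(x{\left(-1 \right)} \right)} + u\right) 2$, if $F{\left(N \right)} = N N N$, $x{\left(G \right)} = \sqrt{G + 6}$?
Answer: $- \frac{603}{343} + 2 \sqrt{5} \approx 2.7141$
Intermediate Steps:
$x{\left(G \right)} = \sqrt{6 + G}$
$F{\left(N \right)} = N^{3}$ ($F{\left(N \right)} = N^{2} N = N^{3}$)
$u = \frac{83}{686}$ ($u = \frac{\left(-83\right) \frac{1}{\left(-7\right)^{3}}}{2} = \frac{\left(-83\right) \frac{1}{-343}}{2} = \frac{\left(-83\right) \left(- \frac{1}{343}\right)}{2} = \frac{1}{2} \cdot \frac{83}{343} = \frac{83}{686} \approx 0.12099$)
$t{\left(J \right)} = -1 + J$ ($t{\left(J \right)} = J - 1 = -1 + J$)
$\left(t{\left(x{\left(-1 \right)} \right)} + u\right) 2 = \left(\left(-1 + \sqrt{6 - 1}\right) + \frac{83}{686}\right) 2 = \left(\left(-1 + \sqrt{5}\right) + \frac{83}{686}\right) 2 = \left(- \frac{603}{686} + \sqrt{5}\right) 2 = - \frac{603}{343} + 2 \sqrt{5}$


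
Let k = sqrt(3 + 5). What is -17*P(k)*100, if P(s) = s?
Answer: -3400*sqrt(2) ≈ -4808.3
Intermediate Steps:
k = 2*sqrt(2) (k = sqrt(8) = 2*sqrt(2) ≈ 2.8284)
-17*P(k)*100 = -34*sqrt(2)*100 = -3400*sqrt(2)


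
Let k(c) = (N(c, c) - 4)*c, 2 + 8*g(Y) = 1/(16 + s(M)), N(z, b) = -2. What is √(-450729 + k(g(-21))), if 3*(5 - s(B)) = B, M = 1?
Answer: I*√6930386598/124 ≈ 671.36*I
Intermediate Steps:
s(B) = 5 - B/3
g(Y) = -121/496 (g(Y) = -¼ + 1/(8*(16 + (5 - ⅓*1))) = -¼ + 1/(8*(16 + (5 - ⅓))) = -¼ + 1/(8*(16 + 14/3)) = -¼ + 1/(8*(62/3)) = -¼ + (⅛)*(3/62) = -¼ + 3/496 = -121/496)
k(c) = -6*c (k(c) = (-2 - 4)*c = -6*c)
√(-450729 + k(g(-21))) = √(-450729 - 6*(-121/496)) = √(-450729 + 363/248) = √(-111780429/248) = I*√6930386598/124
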